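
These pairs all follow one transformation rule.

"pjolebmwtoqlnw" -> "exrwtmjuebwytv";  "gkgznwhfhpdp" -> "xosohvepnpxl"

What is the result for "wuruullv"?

deczcctt

Each output is the input with this applied: shift every letter 8 places forward in the alphabet (wrapping around), then move the last character to the front.
On "wuruullv": the first step gives "eczccttd", and the second then gives "deczcctt".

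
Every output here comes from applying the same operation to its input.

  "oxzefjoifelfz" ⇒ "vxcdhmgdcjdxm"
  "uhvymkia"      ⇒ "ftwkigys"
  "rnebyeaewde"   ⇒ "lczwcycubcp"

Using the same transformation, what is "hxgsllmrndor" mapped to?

The pattern: move the first character to the end, then shift every letter 2 places backward in the alphabet (wrapping around).
Working it through for "hxgsllmrndor": intermediate "xgsllmrndorh", final "veqjjkplbmpf".

veqjjkplbmpf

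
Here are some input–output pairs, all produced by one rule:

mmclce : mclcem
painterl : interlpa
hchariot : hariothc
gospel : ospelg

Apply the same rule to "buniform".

Looking at the pairs, the operation is to swap the front and back halves of the string, then move the last 2 characters to the front (rotate right by 2).
"buniform" → "formbuni" → "niformbu".

niformbu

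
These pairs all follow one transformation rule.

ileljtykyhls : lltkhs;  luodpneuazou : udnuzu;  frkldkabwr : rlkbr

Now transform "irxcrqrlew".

In each case the input is transformed by: keep every other character starting from the second (positions 2nd, 4th, 6th, ...).
"irxcrqrlew" → "rcqlw".

rcqlw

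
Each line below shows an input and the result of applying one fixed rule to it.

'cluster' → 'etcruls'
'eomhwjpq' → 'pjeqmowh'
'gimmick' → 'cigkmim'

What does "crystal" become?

atclyrs

The rule is to move the last 3 characters to the front (rotate right by 3), then swap each adjacent pair of characters (1↔2, 3↔4, ...).
For "crystal" the result is "atclyrs".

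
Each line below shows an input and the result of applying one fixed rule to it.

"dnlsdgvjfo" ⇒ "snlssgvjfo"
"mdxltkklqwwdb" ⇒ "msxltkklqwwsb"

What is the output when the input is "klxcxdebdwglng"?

In each case the input is transformed by: replace every "d" with "s".
So "klxcxdebdwglng" becomes "klxcxsebswglng".

klxcxsebswglng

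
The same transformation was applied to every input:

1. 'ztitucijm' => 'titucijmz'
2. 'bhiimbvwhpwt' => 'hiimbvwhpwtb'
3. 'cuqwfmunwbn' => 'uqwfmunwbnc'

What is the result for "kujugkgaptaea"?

In each case the input is transformed by: move the first character to the end.
On "kujugkgaptaea" that produces "ujugkgaptaeak".

ujugkgaptaeak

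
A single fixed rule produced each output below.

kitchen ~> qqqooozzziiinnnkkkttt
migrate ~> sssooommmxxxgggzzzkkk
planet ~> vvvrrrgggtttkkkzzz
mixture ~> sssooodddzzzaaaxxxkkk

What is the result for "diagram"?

The rule is to shift every letter 6 places forward in the alphabet (wrapping around), then repeat every character 3 times.
On "diagram": the first step gives "jogmxgs", and the second then gives "jjjooogggmmmxxxgggsss".

jjjooogggmmmxxxgggsss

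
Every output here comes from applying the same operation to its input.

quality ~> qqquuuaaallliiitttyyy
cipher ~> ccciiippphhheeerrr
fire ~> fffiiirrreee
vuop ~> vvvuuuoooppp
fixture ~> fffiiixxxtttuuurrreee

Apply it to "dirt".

dddiiirrrttt

The transformation: repeat every character 3 times.
For "dirt" the result is "dddiiirrrttt".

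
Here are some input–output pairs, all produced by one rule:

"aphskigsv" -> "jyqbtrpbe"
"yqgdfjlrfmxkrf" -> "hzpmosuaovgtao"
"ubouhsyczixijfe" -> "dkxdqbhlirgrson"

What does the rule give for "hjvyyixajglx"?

qsehhrgjspug

The transformation: shift every letter 9 places forward in the alphabet (wrapping around).
So "hjvyyixajglx" becomes "qsehhrgjspug".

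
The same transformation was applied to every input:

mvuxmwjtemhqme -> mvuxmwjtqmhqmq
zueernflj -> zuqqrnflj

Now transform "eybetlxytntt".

qybqtlxytntt

The rule is to replace every "e" with "q".
Doing the same to "eybetlxytntt": "qybqtlxytntt".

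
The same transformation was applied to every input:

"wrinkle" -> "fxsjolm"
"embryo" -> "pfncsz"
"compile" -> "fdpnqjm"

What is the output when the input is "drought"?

The pattern: shift every letter 1 place forward in the alphabet (wrapping around), then move the last character to the front.
For "drought", step one produces "espvhiu"; step two turns that into "uespvhi".
(Check on "compile": → "dpnqjmf" → "fdpnqjm" ✓)

uespvhi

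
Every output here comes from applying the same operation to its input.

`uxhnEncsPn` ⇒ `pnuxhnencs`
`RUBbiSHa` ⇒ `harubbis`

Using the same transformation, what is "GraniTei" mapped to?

eigranit

The transformation: move the last 2 characters to the front (rotate right by 2), then convert every letter to lowercase.
Working it through for "GraniTei": intermediate "eiGraniT", final "eigranit".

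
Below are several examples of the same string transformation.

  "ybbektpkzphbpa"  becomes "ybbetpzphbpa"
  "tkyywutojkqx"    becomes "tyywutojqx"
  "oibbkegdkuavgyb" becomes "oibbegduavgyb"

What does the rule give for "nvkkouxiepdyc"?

nvouxiepdyc

Rule — remove every "k".
For "nvkkouxiepdyc" the result is "nvouxiepdyc".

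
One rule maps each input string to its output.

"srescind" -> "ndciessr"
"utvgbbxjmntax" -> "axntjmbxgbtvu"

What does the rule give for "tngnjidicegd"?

The rule is to reverse the string, then swap each adjacent pair of characters (1↔2, 3↔4, ...).
Doing the same to "tngnjidicegd": "gdcedijigntn".

gdcedijigntn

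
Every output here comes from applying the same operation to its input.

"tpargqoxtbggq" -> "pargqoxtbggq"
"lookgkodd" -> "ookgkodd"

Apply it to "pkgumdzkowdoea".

kgumdzkowdoea

The rule is to delete the first character.
Applying that to "pkgumdzkowdoea" gives "kgumdzkowdoea".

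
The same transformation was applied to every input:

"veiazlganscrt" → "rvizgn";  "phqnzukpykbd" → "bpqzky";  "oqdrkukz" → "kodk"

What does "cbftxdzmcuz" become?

ucfxz

Each output is the input with this applied: move the last 3 characters to the front (rotate right by 3), then keep every other character starting from the second (positions 2nd, 4th, 6th, ...).
Starting from "cbftxdzmcuz": after the first operation, "cuzcbftxdzm"; after the second, "ucfxz".
(Check on "veiazlganscrt": → "crtveiazlgans" → "rvizgn" ✓)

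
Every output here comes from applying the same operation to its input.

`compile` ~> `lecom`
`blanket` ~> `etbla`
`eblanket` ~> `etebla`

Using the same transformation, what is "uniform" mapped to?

What's happening: move the last 2 characters to the front (rotate right by 2), then delete the last 2 characters.
So "uniform" becomes "rmuni".
(Check on "eblanket": → "eteblank" → "etebla" ✓)

rmuni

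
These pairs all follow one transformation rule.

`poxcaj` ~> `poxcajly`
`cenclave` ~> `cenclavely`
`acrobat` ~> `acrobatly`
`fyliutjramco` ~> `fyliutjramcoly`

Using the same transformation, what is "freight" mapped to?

freightly

Each output is the input with this applied: append "ly".
For "freight" the result is "freightly".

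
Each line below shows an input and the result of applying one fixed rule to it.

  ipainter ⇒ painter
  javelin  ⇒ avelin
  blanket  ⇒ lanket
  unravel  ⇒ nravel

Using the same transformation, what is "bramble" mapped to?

ramble

What's happening: delete the first character.
On "bramble" that produces "ramble".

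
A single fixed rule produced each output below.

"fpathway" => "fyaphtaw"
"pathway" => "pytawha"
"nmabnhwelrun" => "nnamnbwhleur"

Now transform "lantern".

Looking at the pairs, the operation is to move the last character to the front, then swap each adjacent pair of characters (1↔2, 3↔4, ...).
Starting from "lantern": after the first operation, "nlanter"; after the second, "lnnaetr".
(Check on "fpathway": → "yfpathwa" → "fyaphtaw" ✓)

lnnaetr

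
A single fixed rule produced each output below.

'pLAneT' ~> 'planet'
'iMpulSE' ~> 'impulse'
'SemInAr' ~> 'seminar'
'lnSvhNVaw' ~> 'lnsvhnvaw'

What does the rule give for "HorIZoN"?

Rule — convert every letter to lowercase.
For "HorIZoN" the result is "horizon".

horizon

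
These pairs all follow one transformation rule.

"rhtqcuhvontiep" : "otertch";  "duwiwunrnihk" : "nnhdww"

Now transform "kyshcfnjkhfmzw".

kfzkscn

Each output is the input with this applied: keep every other character starting from the first (positions 1st, 3rd, 5th, ...), then move the last 3 characters to the front (rotate right by 3).
Starting from "kyshcfnjkhfmzw": after the first operation, "kscnkfz"; after the second, "kfzkscn".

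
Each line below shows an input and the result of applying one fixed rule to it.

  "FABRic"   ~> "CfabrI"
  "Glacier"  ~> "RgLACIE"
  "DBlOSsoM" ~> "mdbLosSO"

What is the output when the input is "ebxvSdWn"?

Looking at the pairs, the operation is to move the last character to the front, then flip the case of every letter.
On "ebxvSdWn": the first step gives "nebxvSdW", and the second then gives "NEBXVsDw".

NEBXVsDw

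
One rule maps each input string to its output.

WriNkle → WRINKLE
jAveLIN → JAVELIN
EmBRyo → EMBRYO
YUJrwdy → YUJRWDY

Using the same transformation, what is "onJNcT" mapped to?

What's happening: convert every letter to uppercase.
For "onJNcT" the result is "ONJNCT".

ONJNCT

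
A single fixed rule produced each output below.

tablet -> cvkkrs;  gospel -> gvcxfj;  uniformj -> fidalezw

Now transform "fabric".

Each output is the input with this applied: swap the front and back halves of the string, then shift every letter 9 places backward in the alphabet (wrapping around).
"fabric" → "iztwrs".

iztwrs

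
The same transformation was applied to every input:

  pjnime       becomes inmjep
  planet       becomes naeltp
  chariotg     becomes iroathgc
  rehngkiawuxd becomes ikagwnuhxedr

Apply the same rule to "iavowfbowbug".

Each output is the input with this applied: swap the front and back halves of the string, then take characters alternately from the front and the back (1st, last, 2nd, 2nd-last, ...).
Working it through for "iavowfbowbug": intermediate "bowbugiavowf", final "bfowwobvuagi".

bfowwobvuagi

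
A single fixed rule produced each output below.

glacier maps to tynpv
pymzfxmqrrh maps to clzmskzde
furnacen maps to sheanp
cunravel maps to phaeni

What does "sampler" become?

fnzcy

Looking at the pairs, the operation is to shift every letter 13 places forward in the alphabet (wrapping around) — i.e. ROT13, then delete the last 2 characters.
Applying that to "sampler" gives "fnzcy".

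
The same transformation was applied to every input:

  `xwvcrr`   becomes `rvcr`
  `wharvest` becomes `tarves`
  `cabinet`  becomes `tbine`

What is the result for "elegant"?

tegan

Each output is the input with this applied: delete the first 2 characters, then move the last character to the front.
For "elegant", step one produces "egant"; step two turns that into "tegan".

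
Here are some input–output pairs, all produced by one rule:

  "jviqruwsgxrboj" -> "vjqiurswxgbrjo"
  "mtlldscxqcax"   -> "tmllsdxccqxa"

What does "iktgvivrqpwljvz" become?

In each case the input is transformed by: swap each adjacent pair of characters (1↔2, 3↔4, ...).
"iktgvivrqpwljvz" → "kigtivrvpqlwvjz".

kigtivrvpqlwvjz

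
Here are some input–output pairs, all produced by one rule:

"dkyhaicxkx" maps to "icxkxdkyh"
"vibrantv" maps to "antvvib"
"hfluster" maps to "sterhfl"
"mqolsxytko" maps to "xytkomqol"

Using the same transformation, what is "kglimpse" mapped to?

The transformation: swap the front and back halves of the string, then delete the last character.
Applying that to "kglimpse" gives "mpsekgl".

mpsekgl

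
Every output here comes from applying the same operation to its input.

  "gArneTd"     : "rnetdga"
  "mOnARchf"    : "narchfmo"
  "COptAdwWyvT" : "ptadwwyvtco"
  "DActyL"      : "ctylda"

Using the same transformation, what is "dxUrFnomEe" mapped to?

urfnomeedx

In each case the input is transformed by: move the first 2 characters to the end (rotate left by 2), then convert every letter to lowercase.
Starting from "dxUrFnomEe": after the first operation, "UrFnomEedx"; after the second, "urfnomeedx".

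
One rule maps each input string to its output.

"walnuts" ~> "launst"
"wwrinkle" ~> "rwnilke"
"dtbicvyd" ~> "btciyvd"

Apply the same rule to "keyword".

yeowdr

The pattern: delete the first character, then swap each adjacent pair of characters (1↔2, 3↔4, ...).
On "keyword": the first step gives "eyword", and the second then gives "yeowdr".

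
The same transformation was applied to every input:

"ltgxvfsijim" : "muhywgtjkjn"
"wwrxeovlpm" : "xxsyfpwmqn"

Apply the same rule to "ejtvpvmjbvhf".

Looking at the pairs, the operation is to shift every letter 1 place forward in the alphabet (wrapping around).
For "ejtvpvmjbvhf" the result is "fkuwqwnkcwig".

fkuwqwnkcwig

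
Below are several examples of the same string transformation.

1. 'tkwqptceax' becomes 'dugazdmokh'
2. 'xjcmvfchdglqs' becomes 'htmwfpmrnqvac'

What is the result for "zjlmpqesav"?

What's happening: shift every letter 10 places forward in the alphabet (wrapping around).
"zjlmpqesav" → "jtvwzaockf".

jtvwzaockf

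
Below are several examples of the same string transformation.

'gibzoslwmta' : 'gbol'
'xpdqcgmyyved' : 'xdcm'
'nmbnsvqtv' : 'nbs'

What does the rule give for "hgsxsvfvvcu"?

hssf

Each output is the input with this applied: keep every other character starting from the first (positions 1st, 3rd, 5th, ...), then delete the last 2 characters.
Applying both steps to "hgsxsvfvvcu": "hssfvu", then "hssf".
(Check on "gibzoslwmta": → "gbolma" → "gbol" ✓)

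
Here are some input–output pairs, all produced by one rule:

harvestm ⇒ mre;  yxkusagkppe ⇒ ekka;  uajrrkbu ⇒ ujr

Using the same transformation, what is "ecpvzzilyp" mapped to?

ppi

Rule — take characters alternately from the front and the back (1st, last, 2nd, 2nd-last, ...), then keep one character in every 3, starting at position 2 (positions 2nd, 5th, 8th, ...).
Applying that to "ecpvzzilyp" gives "ppi".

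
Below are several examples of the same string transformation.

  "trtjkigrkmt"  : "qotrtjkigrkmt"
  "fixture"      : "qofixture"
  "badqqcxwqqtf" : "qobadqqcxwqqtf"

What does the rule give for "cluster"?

What's happening: prepend "qo".
On "cluster" that produces "qocluster".

qocluster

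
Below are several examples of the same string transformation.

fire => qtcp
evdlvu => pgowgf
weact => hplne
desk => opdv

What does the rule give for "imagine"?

txlrtyp

The transformation: shift every letter 11 places forward in the alphabet (wrapping around).
"imagine" → "txlrtyp".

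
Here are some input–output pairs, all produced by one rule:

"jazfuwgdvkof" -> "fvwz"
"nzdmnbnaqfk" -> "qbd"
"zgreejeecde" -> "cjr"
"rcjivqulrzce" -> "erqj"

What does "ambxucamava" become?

acb

The pattern: keep one character in every 3, starting at position 3 (positions 3rd, 6th, 9th, ...), then reverse the string.
Working it through for "ambxucamava": intermediate "bca", final "acb".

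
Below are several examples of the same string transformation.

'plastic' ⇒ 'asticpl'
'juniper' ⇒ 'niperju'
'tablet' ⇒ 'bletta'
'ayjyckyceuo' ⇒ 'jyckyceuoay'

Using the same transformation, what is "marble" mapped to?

rblema

Each output is the input with this applied: move the first 2 characters to the end (rotate left by 2).
On "marble" that produces "rblema".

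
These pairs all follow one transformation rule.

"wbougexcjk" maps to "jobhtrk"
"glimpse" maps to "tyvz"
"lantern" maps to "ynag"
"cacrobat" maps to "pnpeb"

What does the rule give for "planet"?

cyn

The transformation: delete the last 3 characters, then shift every letter 13 places forward in the alphabet (wrapping around) — i.e. ROT13.
Starting from "planet": after the first operation, "pla"; after the second, "cyn".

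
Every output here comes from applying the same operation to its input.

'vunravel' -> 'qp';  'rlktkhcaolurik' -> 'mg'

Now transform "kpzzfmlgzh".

Looking at the pairs, the operation is to shift every letter 5 places backward in the alphabet (wrapping around), then keep only the first 2 characters.
Working it through for "kpzzfmlgzh": intermediate "fkuuahgbuc", final "fk".

fk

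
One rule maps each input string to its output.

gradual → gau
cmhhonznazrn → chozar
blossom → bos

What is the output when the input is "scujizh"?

sui

Each output is the input with this applied: swap each adjacent pair of characters (1↔2, 3↔4, ...), then keep every other character starting from the second (positions 2nd, 4th, 6th, ...).
Starting from "scujizh": after the first operation, "csjuzih"; after the second, "sui".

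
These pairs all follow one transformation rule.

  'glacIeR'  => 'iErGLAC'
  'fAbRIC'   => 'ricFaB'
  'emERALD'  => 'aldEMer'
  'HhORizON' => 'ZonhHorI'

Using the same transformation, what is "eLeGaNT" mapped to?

What's happening: move the last 3 characters to the front (rotate right by 3), then flip the case of every letter.
Starting from "eLeGaNT": after the first operation, "aNTeLeG"; after the second, "AntElEg".

AntElEg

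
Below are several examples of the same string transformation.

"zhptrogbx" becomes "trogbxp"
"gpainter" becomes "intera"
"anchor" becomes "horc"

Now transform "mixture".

Each output is the input with this applied: delete the first 2 characters, then move the first character to the end.
So "mixture" becomes "turex".
(Check on "zhptrogbx": → "ptrogbx" → "trogbxp" ✓)

turex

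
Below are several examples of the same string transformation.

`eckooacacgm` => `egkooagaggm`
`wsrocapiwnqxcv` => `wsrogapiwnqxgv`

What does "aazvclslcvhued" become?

aazvglslgvhued

The transformation: replace every "c" with "g".
On "aazvclslcvhued" that produces "aazvglslgvhued".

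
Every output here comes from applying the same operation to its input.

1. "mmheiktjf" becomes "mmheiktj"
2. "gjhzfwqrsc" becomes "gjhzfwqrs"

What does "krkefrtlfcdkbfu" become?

The pattern: delete the last character.
Doing the same to "krkefrtlfcdkbfu": "krkefrtlfcdkbf".

krkefrtlfcdkbf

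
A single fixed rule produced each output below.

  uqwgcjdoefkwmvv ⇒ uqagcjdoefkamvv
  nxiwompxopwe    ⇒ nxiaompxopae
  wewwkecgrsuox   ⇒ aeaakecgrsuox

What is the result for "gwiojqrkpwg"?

gaiojqrkpag

The pattern: replace every "w" with "a".
For "gwiojqrkpwg" the result is "gaiojqrkpag".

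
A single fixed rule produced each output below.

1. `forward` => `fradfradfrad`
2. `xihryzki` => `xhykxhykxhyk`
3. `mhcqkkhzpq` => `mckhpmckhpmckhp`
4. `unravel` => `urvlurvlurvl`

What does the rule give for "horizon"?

Each output is the input with this applied: keep every other character starting from the first (positions 1st, 3rd, 5th, ...), then write the whole string 3 times in a row.
For "horizon", step one produces "hrzn"; step two turns that into "hrznhrznhrzn".

hrznhrznhrzn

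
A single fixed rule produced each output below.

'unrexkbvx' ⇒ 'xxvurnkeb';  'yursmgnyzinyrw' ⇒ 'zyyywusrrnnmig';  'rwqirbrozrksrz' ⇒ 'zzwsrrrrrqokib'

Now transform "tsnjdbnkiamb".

tsnnmkjidbba

In each case the input is transformed by: sort the characters into reverse alphabetical order.
"tsnjdbnkiamb" → "tsnnmkjidbba".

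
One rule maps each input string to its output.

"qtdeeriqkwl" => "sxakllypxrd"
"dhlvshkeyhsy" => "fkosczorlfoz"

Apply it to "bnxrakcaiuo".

Each output is the input with this applied: shift every letter 7 places forward in the alphabet (wrapping around), then move the last character to the front.
For "bnxrakcaiuo", step one produces "iueyhrjhpbv"; step two turns that into "viueyhrjhpb".

viueyhrjhpb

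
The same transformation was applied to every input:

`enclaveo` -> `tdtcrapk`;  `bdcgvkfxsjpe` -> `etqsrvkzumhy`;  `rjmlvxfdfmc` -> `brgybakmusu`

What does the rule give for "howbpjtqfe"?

The rule is to move the last 2 characters to the front (rotate right by 2), then shift every letter 11 places backward in the alphabet (wrapping around).
Applying both steps to "howbpjtqfe": "fehowbpjtq", then "utwdlqeyif".

utwdlqeyif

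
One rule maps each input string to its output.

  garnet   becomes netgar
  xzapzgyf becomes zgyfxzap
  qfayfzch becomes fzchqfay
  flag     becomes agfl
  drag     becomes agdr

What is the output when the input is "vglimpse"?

The rule is to swap the front and back halves of the string.
So "vglimpse" becomes "mpsevgli".

mpsevgli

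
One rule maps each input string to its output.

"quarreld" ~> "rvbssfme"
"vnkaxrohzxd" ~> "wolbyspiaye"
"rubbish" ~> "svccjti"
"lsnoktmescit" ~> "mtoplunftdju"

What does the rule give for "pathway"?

qbuixbz

The transformation: shift every letter 1 place forward in the alphabet (wrapping around).
"pathway" → "qbuixbz".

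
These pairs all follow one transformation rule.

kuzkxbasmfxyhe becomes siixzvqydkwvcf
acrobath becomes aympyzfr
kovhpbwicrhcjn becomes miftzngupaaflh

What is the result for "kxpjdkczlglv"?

vihnibxaejtj

The rule is to shift every letter 2 places backward in the alphabet (wrapping around), then swap each adjacent pair of characters (1↔2, 3↔4, ...).
For "kxpjdkczlglv", step one produces "ivnhbiaxjejt"; step two turns that into "vihnibxaejtj".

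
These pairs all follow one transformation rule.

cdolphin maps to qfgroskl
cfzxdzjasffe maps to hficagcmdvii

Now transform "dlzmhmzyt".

What's happening: shift every letter 3 places forward in the alphabet (wrapping around), then move the last character to the front.
On "dlzmhmzyt": the first step gives "gocpkpcbw", and the second then gives "wgocpkpcb".
(Check on "cdolphin": → "fgrosklq" → "qfgroskl" ✓)

wgocpkpcb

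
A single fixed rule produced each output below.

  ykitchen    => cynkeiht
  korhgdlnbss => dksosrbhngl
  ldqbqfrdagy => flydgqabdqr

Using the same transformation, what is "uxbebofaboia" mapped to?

fuaxiboebbao

Looking at the pairs, the operation is to take characters alternately from the front and the back (1st, last, 2nd, 2nd-last, ...), then move the last character to the front.
"uxbebofaboia" → "uaxiboebbaof" → "fuaxiboebbao".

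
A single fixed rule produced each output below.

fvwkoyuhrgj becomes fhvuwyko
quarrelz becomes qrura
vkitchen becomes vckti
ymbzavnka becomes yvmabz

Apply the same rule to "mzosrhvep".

Each output is the input with this applied: delete the last 3 characters, then take characters alternately from the front and the back (1st, last, 2nd, 2nd-last, ...).
For "mzosrhvep", step one produces "mzosrh"; step two turns that into "mhzros".

mhzros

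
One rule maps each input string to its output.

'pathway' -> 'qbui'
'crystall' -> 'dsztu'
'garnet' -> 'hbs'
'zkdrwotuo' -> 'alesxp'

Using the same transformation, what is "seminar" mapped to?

The pattern: shift every letter 1 place forward in the alphabet (wrapping around), then delete the last 3 characters.
"seminar" → "tfnjobs" → "tfnj".

tfnj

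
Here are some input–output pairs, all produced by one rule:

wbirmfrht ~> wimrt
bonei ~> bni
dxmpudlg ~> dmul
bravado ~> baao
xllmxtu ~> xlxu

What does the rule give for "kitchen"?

kthn

In each case the input is transformed by: keep every other character starting from the first (positions 1st, 3rd, 5th, ...).
Doing the same to "kitchen": "kthn".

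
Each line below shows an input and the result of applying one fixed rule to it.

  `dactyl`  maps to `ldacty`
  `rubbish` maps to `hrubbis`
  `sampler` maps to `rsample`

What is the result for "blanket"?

Each output is the input with this applied: move the last character to the front.
For "blanket" the result is "tblanke".

tblanke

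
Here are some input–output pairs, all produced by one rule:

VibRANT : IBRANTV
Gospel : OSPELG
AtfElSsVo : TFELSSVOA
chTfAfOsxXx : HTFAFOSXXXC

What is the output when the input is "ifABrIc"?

The transformation: move the first character to the end, then convert every letter to uppercase.
For "ifABrIc" the result is "FABRICI".
(Check on "chTfAfOsxXx": → "hTfAfOsxXxc" → "HTFAFOSXXXC" ✓)

FABRICI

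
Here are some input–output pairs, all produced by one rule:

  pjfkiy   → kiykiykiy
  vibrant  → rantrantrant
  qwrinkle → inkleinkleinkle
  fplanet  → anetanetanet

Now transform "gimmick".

mickmickmick

The rule is to delete the first 3 characters, then write the whole string 3 times in a row.
Working it through for "gimmick": intermediate "mick", final "mickmickmick".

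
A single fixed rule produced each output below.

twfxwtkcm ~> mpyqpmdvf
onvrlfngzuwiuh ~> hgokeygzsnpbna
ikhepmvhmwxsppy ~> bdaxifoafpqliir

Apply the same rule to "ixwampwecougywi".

The pattern: shift every letter 7 places backward in the alphabet (wrapping around).
So "ixwampwecougywi" becomes "bqptfipxvhnzrpb".

bqptfipxvhnzrpb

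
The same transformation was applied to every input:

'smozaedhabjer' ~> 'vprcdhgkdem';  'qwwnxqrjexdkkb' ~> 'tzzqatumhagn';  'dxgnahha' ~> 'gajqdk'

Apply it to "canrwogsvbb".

What's happening: shift every letter 3 places forward in the alphabet (wrapping around), then delete the last 2 characters.
"canrwogsvbb" → "fdquzrjvyee" → "fdquzrjvy".

fdquzrjvy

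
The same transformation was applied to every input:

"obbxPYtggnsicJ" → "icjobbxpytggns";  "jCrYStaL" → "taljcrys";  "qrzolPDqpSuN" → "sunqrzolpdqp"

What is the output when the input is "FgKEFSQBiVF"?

Each output is the input with this applied: move the last 3 characters to the front (rotate right by 3), then convert every letter to lowercase.
Doing the same to "FgKEFSQBiVF": "ivffgkefsqb".

ivffgkefsqb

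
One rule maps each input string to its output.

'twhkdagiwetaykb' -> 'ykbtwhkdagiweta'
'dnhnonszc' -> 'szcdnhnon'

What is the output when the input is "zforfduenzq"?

The rule is to move the last 3 characters to the front (rotate right by 3).
"zforfduenzq" → "nzqzforfdue".

nzqzforfdue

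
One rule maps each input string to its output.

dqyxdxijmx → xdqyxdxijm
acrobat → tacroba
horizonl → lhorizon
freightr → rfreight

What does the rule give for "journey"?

In each case the input is transformed by: move the last character to the front.
On "journey" that produces "yjourne".

yjourne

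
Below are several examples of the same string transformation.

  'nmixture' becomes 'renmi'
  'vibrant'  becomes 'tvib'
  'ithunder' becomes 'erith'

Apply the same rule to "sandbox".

xsan

Looking at the pairs, the operation is to move the first 3 characters to the end (rotate left by 3), then delete the first 3 characters.
Applying both steps to "sandbox": "dboxsan", then "xsan".
(Check on "nmixture": → "xturenmi" → "renmi" ✓)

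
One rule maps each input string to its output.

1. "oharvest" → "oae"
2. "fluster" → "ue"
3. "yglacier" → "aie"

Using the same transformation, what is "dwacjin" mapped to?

ai

Each output is the input with this applied: keep only the vowels.
Applying that to "dwacjin" gives "ai".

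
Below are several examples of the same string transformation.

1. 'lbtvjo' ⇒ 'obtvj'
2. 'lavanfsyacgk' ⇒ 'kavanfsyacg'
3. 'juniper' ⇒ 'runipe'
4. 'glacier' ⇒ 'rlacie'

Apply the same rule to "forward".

The rule is to delete the first character, then move the last character to the front.
For "forward", step one produces "orward"; step two turns that into "dorwar".

dorwar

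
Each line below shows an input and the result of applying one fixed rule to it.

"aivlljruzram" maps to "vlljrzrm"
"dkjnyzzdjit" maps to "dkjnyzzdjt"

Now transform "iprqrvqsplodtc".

In each case the input is transformed by: remove every vowel.
For "iprqrvqsplodtc" the result is "prqrvqspldtc".

prqrvqspldtc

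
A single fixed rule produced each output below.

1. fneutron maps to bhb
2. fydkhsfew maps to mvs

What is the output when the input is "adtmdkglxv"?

Looking at the pairs, the operation is to shift every letter 12 places backward in the alphabet (wrapping around), then keep one character in every 3, starting at position 2 (positions 2nd, 5th, 8th, ...).
For "adtmdkglxv", step one produces "orharyuzlj"; step two turns that into "rrz".

rrz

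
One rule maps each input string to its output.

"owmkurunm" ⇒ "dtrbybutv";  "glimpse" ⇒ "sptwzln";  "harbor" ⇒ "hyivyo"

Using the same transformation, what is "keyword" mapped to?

Each output is the input with this applied: move the first character to the end, then shift every letter 7 places forward in the alphabet (wrapping around).
Applying both steps to "keyword": "eywordk", then "lfdvykr".

lfdvykr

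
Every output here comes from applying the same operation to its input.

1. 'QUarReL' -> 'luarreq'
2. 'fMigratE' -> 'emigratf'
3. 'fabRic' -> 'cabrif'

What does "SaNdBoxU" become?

Looking at the pairs, the operation is to swap the first and last characters, then convert every letter to lowercase.
Starting from "SaNdBoxU": after the first operation, "UaNdBoxS"; after the second, "uandboxs".

uandboxs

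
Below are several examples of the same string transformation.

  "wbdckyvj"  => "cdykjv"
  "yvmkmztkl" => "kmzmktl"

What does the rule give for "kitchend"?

ctehdn

The rule is to swap each adjacent pair of characters (1↔2, 3↔4, ...), then delete the first 2 characters.
For "kitchend", step one produces "ikctehdn"; step two turns that into "ctehdn".
(Check on "wbdckyvj": → "bwcdykjv" → "cdykjv" ✓)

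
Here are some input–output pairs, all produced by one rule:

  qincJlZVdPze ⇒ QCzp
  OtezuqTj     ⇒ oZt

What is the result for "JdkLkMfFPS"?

jlFs

The transformation: keep one character in every 3, starting at position 1 (positions 1st, 4th, 7th, ...), then flip the case of every letter.
So "JdkLkMfFPS" becomes "jlFs".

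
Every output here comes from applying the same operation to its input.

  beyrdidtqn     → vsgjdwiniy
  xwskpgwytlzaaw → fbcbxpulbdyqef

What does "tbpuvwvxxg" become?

What's happening: shift every letter 5 places forward in the alphabet (wrapping around), then move the last 2 characters to the front (rotate right by 2).
On "tbpuvwvxxg": the first step gives "yguzabaccl", and the second then gives "clyguzabac".

clyguzabac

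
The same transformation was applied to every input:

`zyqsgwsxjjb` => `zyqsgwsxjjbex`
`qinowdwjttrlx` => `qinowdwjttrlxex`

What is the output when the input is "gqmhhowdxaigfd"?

The pattern: append "ex".
For "gqmhhowdxaigfd" the result is "gqmhhowdxaigfdex".

gqmhhowdxaigfdex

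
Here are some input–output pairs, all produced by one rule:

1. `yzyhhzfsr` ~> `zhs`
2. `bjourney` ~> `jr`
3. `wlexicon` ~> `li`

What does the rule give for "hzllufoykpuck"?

zuyu

The transformation: delete the last character, then keep one character in every 3, starting at position 2 (positions 2nd, 5th, 8th, ...).
On "hzllufoykpuck" that produces "zuyu".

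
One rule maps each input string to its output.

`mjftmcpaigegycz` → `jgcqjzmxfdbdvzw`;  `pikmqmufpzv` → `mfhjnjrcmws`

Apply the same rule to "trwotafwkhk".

The pattern: shift every letter 3 places backward in the alphabet (wrapping around).
On "trwotafwkhk" that produces "qotlqxctheh".

qotlqxctheh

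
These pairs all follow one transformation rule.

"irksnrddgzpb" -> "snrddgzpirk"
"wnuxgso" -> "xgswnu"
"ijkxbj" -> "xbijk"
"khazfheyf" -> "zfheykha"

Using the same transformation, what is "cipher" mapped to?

The pattern: delete the last character, then move the first 3 characters to the end (rotate left by 3).
"cipher" → "ciphe" → "hecip".

hecip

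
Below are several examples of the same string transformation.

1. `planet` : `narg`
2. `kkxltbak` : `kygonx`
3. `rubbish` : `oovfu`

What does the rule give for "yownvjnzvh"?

Rule — delete the first 2 characters, then shift every letter 13 places forward in the alphabet (wrapping around) — i.e. ROT13.
Applying both steps to "yownvjnzvh": "wnvjnzvh", then "jaiwamiu".

jaiwamiu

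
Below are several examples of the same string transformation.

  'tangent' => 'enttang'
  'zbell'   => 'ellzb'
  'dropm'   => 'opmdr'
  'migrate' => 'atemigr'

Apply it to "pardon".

The transformation: move the last 3 characters to the front (rotate right by 3).
Applying that to "pardon" gives "donpar".

donpar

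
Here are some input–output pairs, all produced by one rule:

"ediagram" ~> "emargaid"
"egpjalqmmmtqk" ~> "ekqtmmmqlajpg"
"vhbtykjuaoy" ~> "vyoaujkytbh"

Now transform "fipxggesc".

fcseggxpi

Looking at the pairs, the operation is to move the first character to the end, then reverse the string.
Applying both steps to "fipxggesc": "ipxggescf", then "fcseggxpi".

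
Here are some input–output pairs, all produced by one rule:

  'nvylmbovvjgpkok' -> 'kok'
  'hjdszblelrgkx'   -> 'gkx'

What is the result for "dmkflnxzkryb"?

ryb

Looking at the pairs, the operation is to keep only the last 3 characters.
Doing the same to "dmkflnxzkryb": "ryb".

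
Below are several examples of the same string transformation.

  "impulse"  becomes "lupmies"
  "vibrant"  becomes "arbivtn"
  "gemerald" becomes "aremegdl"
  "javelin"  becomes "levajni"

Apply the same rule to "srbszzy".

zsbrsyz

The transformation: move the last 2 characters to the front (rotate right by 2), then reverse the string.
For "srbszzy", step one produces "zysrbsz"; step two turns that into "zsbrsyz".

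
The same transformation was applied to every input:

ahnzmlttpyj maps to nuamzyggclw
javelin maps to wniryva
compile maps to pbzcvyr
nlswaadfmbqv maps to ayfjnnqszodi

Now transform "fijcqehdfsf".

svwpdruqsfs

Each output is the input with this applied: shift every letter 13 places forward in the alphabet (wrapping around) — i.e. ROT13.
For "fijcqehdfsf" the result is "svwpdruqsfs".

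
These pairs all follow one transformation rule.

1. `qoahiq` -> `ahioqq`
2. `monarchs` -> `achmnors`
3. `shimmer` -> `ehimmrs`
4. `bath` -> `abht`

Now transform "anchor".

The transformation: sort the characters into alphabetical order.
Applying that to "anchor" gives "achnor".

achnor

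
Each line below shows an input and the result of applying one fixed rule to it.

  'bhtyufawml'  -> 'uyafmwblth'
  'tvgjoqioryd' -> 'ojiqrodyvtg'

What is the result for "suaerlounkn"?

reolnunkusa

Rule — move the first 3 characters to the end (rotate left by 3), then swap each adjacent pair of characters (1↔2, 3↔4, ...).
On "suaerlounkn" that produces "reolnunkusa".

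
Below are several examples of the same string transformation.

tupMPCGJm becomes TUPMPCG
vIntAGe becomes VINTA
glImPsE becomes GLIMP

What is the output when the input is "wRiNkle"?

WRINK

Looking at the pairs, the operation is to delete the last 2 characters, then convert every letter to uppercase.
For "wRiNkle", step one produces "wRiNk"; step two turns that into "WRINK".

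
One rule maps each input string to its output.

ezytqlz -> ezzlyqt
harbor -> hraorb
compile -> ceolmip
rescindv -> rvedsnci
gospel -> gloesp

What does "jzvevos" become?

Looking at the pairs, the operation is to take characters alternately from the front and the back (1st, last, 2nd, 2nd-last, ...).
Doing the same to "jzvevos": "jszovve".

jszovve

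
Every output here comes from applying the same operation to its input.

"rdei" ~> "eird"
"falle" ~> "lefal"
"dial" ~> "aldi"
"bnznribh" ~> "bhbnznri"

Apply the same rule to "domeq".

eqdom

The transformation: move the last 2 characters to the front (rotate right by 2).
Applying that to "domeq" gives "eqdom".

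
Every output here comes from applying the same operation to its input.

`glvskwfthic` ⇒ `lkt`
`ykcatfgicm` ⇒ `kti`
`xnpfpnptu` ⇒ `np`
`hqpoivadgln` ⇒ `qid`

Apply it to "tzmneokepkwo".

Looking at the pairs, the operation is to delete the last 2 characters, then keep one character in every 3, starting at position 2 (positions 2nd, 5th, 8th, ...).
On "tzmneokepkwo": the first step gives "tzmneokepk", and the second then gives "zee".

zee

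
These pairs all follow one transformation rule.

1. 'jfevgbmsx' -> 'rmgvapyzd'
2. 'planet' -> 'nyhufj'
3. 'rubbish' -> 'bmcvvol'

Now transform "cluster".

lynmofw

In each case the input is transformed by: reverse the string, then shift every letter 6 places backward in the alphabet (wrapping around).
Applying that to "cluster" gives "lynmofw".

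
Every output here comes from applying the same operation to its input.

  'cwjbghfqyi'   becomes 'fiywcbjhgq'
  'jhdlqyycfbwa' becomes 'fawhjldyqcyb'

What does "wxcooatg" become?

Looking at the pairs, the operation is to swap each adjacent pair of characters (1↔2, 3↔4, ...), then move the last 3 characters to the front (rotate right by 3).
Working it through for "wxcooatg": intermediate "xwocaogt", final "ogtxwoca".

ogtxwoca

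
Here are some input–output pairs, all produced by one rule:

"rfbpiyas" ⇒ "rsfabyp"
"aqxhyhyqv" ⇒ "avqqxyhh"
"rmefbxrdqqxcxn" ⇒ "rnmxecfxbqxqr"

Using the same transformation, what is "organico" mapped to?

The rule is to take characters alternately from the front and the back (1st, last, 2nd, 2nd-last, ...), then delete the last character.
Starting from "organico": after the first operation, "oorcgian"; after the second, "oorcgia".

oorcgia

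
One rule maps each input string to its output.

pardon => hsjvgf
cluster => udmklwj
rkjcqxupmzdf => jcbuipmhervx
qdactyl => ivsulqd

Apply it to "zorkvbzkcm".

The transformation: shift every letter 8 places backward in the alphabet (wrapping around).
So "zorkvbzkcm" becomes "rgjcntrcue".

rgjcntrcue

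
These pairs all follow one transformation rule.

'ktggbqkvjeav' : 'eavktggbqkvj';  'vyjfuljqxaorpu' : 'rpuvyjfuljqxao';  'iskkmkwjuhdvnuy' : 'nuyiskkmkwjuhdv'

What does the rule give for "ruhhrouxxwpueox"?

The pattern: move the last 3 characters to the front (rotate right by 3).
For "ruhhrouxxwpueox" the result is "eoxruhhrouxxwpu".

eoxruhhrouxxwpu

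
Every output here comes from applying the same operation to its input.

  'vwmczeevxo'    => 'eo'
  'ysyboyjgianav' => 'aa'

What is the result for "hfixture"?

ue

The rule is to keep every other character starting from the second (positions 2nd, 4th, 6th, ...), then keep only the vowels.
"hfixture" → "ue".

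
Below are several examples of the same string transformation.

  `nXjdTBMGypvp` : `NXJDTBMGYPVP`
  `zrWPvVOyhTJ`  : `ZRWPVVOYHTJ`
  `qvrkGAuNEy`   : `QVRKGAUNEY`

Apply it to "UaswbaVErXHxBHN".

UASWBAVERXHXBHN

The pattern: convert every letter to uppercase.
Applying that to "UaswbaVErXHxBHN" gives "UASWBAVERXHXBHN".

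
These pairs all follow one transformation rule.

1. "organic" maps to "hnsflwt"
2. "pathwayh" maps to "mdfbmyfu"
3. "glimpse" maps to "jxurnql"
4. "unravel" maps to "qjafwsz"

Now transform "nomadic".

hnifrts

Each output is the input with this applied: shift every letter 5 places forward in the alphabet (wrapping around), then reverse the string.
"nomadic" → "strfinh" → "hnifrts".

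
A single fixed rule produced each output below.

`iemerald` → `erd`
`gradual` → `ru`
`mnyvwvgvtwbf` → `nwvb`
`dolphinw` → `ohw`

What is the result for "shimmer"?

The pattern: keep one character in every 3, starting at position 2 (positions 2nd, 5th, 8th, ...).
For "shimmer" the result is "hm".

hm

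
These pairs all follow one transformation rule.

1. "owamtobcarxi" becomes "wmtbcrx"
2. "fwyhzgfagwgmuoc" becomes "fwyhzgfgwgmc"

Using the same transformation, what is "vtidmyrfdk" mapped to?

vtdmyrfdk

Each output is the input with this applied: remove every vowel.
"vtidmyrfdk" → "vtdmyrfdk".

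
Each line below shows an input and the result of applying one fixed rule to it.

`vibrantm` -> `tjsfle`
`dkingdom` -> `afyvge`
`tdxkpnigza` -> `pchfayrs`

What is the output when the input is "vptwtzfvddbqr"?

The rule is to shift every letter 8 places backward in the alphabet (wrapping around), then delete the first 2 characters.
For "vptwtzfvddbqr", step one produces "nhlolrxnvvtij"; step two turns that into "lolrxnvvtij".

lolrxnvvtij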